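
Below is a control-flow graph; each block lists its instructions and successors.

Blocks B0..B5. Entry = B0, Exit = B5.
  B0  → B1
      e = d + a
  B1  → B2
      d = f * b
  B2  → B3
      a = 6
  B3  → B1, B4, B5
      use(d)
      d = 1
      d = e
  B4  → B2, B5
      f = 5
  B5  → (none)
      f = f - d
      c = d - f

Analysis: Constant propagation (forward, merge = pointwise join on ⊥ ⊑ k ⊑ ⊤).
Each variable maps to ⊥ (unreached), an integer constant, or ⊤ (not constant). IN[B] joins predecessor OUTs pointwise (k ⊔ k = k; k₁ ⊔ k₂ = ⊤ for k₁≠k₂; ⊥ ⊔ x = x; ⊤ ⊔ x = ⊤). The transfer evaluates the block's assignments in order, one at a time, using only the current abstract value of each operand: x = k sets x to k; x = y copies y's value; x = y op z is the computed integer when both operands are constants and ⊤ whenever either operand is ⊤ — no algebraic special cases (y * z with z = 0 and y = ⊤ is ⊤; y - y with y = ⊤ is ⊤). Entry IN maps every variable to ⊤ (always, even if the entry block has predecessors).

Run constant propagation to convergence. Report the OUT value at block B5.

Answer: {a: 6, b: ⊤, c: ⊤, d: ⊤, e: ⊤, f: ⊤}

Derivation:
Converged values:
  B0:   IN=(all ⊤)   OUT=(all ⊤)
  B1:   IN=(all ⊤)   OUT=(all ⊤)
  B2:   IN=(all ⊤)   OUT={a:6; rest ⊤}
  B3:   IN={a:6; rest ⊤}   OUT={a:6; rest ⊤}
  B4:   IN={a:6; rest ⊤}   OUT={a:6, f:5; rest ⊤}
  B5:   IN={a:6; rest ⊤}   OUT={a:6; rest ⊤}

Merge at B5: IN[B5] = OUT[B3] ⊔ OUT[B4] = {a: 6, b: ⊤, c: ⊤, d: ⊤, e: ⊤, f: ⊤}
Applying B5's transfer function to that IN value gives OUT[B5] (row B5 above).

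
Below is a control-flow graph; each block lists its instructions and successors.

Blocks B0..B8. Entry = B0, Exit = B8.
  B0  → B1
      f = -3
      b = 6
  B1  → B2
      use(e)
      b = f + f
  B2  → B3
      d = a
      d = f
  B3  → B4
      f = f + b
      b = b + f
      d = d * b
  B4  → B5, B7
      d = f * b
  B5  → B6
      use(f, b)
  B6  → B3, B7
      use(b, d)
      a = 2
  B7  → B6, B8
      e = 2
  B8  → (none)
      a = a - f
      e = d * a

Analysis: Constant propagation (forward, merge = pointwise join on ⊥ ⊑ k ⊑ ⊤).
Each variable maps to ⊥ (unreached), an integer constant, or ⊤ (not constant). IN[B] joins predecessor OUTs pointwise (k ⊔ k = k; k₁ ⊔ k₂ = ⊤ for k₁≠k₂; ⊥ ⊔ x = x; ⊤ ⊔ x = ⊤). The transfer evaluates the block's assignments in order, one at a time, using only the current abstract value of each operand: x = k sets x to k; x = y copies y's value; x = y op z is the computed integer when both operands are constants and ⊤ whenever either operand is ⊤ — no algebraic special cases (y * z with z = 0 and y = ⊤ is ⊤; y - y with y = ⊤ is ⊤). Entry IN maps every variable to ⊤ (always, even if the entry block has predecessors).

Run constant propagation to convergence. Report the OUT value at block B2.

Answer: {a: ⊤, b: -6, c: ⊤, d: -3, e: ⊤, f: -3}

Working:
Converged values:
  B0:  IN=(all ⊤)  OUT={b:6, f:-3; rest ⊤}
  B1:  IN={b:6, f:-3; rest ⊤}  OUT={b:-6, f:-3; rest ⊤}
  B2:  IN={b:-6, f:-3; rest ⊤}  OUT={b:-6, d:-3, f:-3; rest ⊤}
  B3:  IN=(all ⊤)  OUT=(all ⊤)
  B4:  IN=(all ⊤)  OUT=(all ⊤)
  B5:  IN=(all ⊤)  OUT=(all ⊤)
  B6:  IN=(all ⊤)  OUT={a:2; rest ⊤}
  B7:  IN=(all ⊤)  OUT={e:2; rest ⊤}
  B8:  IN={e:2; rest ⊤}  OUT=(all ⊤)

Merge at B2: IN[B2] = OUT[B1] = {a: ⊤, b: -6, c: ⊤, d: ⊤, e: ⊤, f: -3}
Applying B2's transfer function to that IN value gives OUT[B2] (row B2 above).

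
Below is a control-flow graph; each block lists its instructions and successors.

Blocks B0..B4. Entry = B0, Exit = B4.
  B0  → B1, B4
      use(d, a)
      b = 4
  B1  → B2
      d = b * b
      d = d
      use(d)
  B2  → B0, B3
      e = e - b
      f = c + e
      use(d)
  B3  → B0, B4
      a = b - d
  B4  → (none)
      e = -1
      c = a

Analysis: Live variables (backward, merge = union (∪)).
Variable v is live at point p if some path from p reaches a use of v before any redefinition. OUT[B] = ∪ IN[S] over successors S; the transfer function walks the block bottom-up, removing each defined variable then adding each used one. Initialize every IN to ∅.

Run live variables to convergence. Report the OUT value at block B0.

Per-block solution:
  B0:   IN={a, c, d, e}   OUT={a, b, c, e}
  B1:   IN={a, b, c, e}   OUT={a, b, c, d, e}
  B2:   IN={a, b, c, d, e}   OUT={a, b, c, d, e}
  B3:   IN={b, c, d, e}   OUT={a, c, d, e}
  B4:   IN={a}   OUT={}

Merge at B0: OUT[B0] = IN[B1] ⊔ IN[B4] = {a, b, c, e}

Answer: {a, b, c, e}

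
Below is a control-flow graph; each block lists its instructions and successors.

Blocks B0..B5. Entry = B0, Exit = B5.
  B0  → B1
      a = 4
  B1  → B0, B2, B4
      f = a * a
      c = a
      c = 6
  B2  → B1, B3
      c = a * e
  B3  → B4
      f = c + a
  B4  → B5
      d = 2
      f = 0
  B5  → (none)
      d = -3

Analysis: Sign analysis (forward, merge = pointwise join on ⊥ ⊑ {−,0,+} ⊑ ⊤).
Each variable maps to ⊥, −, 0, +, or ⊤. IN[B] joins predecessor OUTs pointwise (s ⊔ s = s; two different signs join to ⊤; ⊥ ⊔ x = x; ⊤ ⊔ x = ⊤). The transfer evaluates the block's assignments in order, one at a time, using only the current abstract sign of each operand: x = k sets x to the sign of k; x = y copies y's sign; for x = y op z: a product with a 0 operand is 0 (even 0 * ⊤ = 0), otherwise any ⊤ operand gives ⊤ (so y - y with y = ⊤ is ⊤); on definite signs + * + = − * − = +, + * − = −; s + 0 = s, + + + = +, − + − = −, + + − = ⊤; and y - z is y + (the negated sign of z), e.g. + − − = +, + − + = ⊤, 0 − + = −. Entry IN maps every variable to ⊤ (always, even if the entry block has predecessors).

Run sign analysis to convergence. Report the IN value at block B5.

Answer: {a: +, b: ⊤, c: ⊤, d: +, e: ⊤, f: 0}

Working:
Fixpoint table:
  B0: | IN=(all ⊤) | OUT={a:+; rest ⊤}
  B1: | IN={a:+; rest ⊤} | OUT={a:+, c:+, f:+; rest ⊤}
  B2: | IN={a:+, c:+, f:+; rest ⊤} | OUT={a:+, f:+; rest ⊤}
  B3: | IN={a:+, f:+; rest ⊤} | OUT={a:+; rest ⊤}
  B4: | IN={a:+; rest ⊤} | OUT={a:+, d:+, f:0; rest ⊤}
  B5: | IN={a:+, d:+, f:0; rest ⊤} | OUT={a:+, d:-, f:0; rest ⊤}

Merge at B5: IN[B5] = OUT[B4] = {a: +, b: ⊤, c: ⊤, d: +, e: ⊤, f: 0}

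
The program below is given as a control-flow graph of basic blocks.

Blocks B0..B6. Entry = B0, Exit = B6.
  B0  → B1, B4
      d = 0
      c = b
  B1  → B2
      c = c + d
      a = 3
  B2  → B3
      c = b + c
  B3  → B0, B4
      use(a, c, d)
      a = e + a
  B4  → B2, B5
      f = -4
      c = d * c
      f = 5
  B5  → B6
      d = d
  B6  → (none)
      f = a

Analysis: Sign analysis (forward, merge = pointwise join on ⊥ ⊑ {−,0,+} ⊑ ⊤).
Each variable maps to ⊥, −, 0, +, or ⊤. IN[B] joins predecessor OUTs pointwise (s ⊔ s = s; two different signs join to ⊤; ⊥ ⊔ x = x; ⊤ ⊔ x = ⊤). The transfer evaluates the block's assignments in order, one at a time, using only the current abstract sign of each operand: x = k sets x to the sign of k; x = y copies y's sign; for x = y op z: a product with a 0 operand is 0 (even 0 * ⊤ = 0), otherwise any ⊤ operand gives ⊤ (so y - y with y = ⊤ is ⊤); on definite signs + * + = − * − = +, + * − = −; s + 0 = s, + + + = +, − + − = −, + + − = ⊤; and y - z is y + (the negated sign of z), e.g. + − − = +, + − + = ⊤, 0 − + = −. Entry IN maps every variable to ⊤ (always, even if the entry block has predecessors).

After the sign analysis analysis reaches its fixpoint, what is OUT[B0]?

Converged values:
  B0:  IN=(all ⊤)  OUT={d:0; rest ⊤}
  B1:  IN={d:0; rest ⊤}  OUT={a:+, d:0; rest ⊤}
  B2:  IN={d:0; rest ⊤}  OUT={d:0; rest ⊤}
  B3:  IN={d:0; rest ⊤}  OUT={d:0; rest ⊤}
  B4:  IN={d:0; rest ⊤}  OUT={c:0, d:0, f:+; rest ⊤}
  B5:  IN={c:0, d:0, f:+; rest ⊤}  OUT={c:0, d:0, f:+; rest ⊤}
  B6:  IN={c:0, d:0, f:+; rest ⊤}  OUT={c:0, d:0; rest ⊤}

Merge at B0 (entry node, so the boundary value (all ⊤) is joined with the incoming edge(s)): IN[B0] = (all ⊤) ⊔ OUT[B3] = {a: ⊤, b: ⊤, c: ⊤, d: ⊤, e: ⊤, f: ⊤}
Applying B0's transfer function to that IN value gives OUT[B0] (row B0 above).

Answer: {a: ⊤, b: ⊤, c: ⊤, d: 0, e: ⊤, f: ⊤}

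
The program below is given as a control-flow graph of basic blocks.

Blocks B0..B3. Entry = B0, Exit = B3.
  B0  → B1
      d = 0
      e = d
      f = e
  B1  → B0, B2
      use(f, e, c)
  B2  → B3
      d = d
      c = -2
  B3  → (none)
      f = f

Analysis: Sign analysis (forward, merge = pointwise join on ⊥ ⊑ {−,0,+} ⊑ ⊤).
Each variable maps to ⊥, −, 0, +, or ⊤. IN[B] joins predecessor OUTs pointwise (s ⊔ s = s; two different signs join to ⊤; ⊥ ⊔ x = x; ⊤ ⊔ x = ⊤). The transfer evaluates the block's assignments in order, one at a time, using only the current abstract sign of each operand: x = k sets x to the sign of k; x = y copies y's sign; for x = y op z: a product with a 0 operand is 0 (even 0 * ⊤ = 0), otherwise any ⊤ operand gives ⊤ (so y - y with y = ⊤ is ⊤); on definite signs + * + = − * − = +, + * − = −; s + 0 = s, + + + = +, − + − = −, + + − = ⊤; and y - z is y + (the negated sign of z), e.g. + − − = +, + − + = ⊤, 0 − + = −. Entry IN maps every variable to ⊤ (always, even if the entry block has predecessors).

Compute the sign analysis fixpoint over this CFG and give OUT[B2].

Converged values:
  B0:  IN=(all ⊤)  OUT={d:0, e:0, f:0; rest ⊤}
  B1:  IN={d:0, e:0, f:0; rest ⊤}  OUT={d:0, e:0, f:0; rest ⊤}
  B2:  IN={d:0, e:0, f:0; rest ⊤}  OUT={c:-, d:0, e:0, f:0; rest ⊤}
  B3:  IN={c:-, d:0, e:0, f:0; rest ⊤}  OUT={c:-, d:0, e:0, f:0; rest ⊤}

Merge at B2: IN[B2] = OUT[B1] = {a: ⊤, b: ⊤, c: ⊤, d: 0, e: 0, f: 0}
Applying B2's transfer function to that IN value gives OUT[B2] (row B2 above).

Answer: {a: ⊤, b: ⊤, c: -, d: 0, e: 0, f: 0}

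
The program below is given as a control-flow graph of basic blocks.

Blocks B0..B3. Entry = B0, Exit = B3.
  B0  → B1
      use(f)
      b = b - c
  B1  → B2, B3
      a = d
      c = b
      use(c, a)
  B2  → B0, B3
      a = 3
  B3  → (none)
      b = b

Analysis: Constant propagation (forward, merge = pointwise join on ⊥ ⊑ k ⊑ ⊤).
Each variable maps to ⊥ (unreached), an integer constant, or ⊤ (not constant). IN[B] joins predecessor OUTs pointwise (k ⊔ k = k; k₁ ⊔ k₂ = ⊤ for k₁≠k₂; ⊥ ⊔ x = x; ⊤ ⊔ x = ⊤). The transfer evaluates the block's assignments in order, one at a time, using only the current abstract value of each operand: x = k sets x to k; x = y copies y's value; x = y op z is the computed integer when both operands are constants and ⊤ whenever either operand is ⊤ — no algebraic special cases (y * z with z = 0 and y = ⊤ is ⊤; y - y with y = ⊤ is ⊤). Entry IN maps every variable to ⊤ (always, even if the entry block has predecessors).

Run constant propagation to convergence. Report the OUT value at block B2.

Fixpoint table:
  B0:  IN=(all ⊤)  OUT=(all ⊤)
  B1:  IN=(all ⊤)  OUT=(all ⊤)
  B2:  IN=(all ⊤)  OUT={a:3; rest ⊤}
  B3:  IN=(all ⊤)  OUT=(all ⊤)

Merge at B2: IN[B2] = OUT[B1] = {a: ⊤, b: ⊤, c: ⊤, d: ⊤, e: ⊤, f: ⊤}
Applying B2's transfer function to that IN value gives OUT[B2] (row B2 above).

Answer: {a: 3, b: ⊤, c: ⊤, d: ⊤, e: ⊤, f: ⊤}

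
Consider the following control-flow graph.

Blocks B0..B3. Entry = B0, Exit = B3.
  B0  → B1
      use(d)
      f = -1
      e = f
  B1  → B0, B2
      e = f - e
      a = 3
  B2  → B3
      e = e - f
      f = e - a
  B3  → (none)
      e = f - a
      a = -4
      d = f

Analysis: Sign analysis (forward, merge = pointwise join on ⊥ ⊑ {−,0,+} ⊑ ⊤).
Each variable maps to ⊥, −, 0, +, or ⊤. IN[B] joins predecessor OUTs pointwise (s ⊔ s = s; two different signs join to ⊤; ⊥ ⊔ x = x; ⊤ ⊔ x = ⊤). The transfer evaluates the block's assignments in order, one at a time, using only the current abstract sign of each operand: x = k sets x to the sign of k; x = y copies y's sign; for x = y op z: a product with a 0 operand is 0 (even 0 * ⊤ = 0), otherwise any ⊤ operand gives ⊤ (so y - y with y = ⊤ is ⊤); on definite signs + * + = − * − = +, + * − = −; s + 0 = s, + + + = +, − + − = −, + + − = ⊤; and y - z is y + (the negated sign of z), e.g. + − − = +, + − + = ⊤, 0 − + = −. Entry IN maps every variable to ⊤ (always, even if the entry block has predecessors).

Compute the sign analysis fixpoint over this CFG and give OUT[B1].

Converged values:
  B0: | IN=(all ⊤) | OUT={e:-, f:-; rest ⊤}
  B1: | IN={e:-, f:-; rest ⊤} | OUT={a:+, f:-; rest ⊤}
  B2: | IN={a:+, f:-; rest ⊤} | OUT={a:+; rest ⊤}
  B3: | IN={a:+; rest ⊤} | OUT={a:-; rest ⊤}

Merge at B1: IN[B1] = OUT[B0] = {a: ⊤, b: ⊤, c: ⊤, d: ⊤, e: -, f: -}
Applying B1's transfer function to that IN value gives OUT[B1] (row B1 above).

Answer: {a: +, b: ⊤, c: ⊤, d: ⊤, e: ⊤, f: -}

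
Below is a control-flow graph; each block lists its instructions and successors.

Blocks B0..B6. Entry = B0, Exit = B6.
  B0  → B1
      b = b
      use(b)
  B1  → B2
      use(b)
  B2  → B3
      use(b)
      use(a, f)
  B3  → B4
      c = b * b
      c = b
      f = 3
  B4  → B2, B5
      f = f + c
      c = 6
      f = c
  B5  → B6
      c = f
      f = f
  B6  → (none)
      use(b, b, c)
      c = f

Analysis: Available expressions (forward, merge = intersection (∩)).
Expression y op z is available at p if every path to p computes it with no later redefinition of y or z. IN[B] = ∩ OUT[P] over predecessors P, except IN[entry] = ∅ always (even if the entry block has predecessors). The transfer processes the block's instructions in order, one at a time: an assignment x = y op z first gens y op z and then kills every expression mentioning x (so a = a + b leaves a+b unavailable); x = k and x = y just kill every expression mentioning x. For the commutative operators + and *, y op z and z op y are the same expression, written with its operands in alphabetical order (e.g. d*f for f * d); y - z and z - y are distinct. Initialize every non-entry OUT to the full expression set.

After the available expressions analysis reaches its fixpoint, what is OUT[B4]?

Fixpoint table:
  B0:   IN={}   OUT={}
  B1:   IN={}   OUT={}
  B2:   IN={}   OUT={}
  B3:   IN={}   OUT={b*b}
  B4:   IN={b*b}   OUT={b*b}
  B5:   IN={b*b}   OUT={b*b}
  B6:   IN={b*b}   OUT={b*b}

Merge at B4: IN[B4] = OUT[B3] = {b*b}
Applying B4's transfer function to that IN value gives OUT[B4] (row B4 above).

Answer: {b*b}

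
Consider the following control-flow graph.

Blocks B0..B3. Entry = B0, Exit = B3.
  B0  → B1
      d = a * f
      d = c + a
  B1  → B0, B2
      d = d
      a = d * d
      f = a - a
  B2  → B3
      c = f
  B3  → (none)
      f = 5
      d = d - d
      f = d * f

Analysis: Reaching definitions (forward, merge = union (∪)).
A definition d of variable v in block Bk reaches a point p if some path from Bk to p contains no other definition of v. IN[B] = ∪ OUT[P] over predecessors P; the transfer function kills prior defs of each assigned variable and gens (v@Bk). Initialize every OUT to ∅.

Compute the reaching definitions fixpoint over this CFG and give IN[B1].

Answer: {a@B1, d@B0, f@B1}

Trace:
Fixpoint table:
  B0:  IN={a@B1, d@B1, f@B1}  OUT={a@B1, d@B0, f@B1}
  B1:  IN={a@B1, d@B0, f@B1}  OUT={a@B1, d@B1, f@B1}
  B2:  IN={a@B1, d@B1, f@B1}  OUT={a@B1, c@B2, d@B1, f@B1}
  B3:  IN={a@B1, c@B2, d@B1, f@B1}  OUT={a@B1, c@B2, d@B3, f@B3}

Merge at B1: IN[B1] = OUT[B0] = {a@B1, d@B0, f@B1}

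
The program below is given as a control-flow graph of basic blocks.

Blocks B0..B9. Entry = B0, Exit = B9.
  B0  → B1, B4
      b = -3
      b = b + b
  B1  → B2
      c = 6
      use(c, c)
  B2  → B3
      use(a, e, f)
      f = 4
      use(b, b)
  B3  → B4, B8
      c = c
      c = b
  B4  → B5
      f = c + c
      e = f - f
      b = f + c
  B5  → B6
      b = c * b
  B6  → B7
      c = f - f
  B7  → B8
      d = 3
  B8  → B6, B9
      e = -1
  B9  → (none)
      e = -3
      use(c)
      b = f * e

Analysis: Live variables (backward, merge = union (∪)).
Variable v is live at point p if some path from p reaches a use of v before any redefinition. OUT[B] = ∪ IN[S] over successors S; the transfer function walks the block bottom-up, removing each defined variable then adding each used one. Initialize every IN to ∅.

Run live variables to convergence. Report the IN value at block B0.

Answer: {a, c, e, f}

Working:
Converged values:
  B0:  IN={a, c, e, f}  OUT={a, b, c, e, f}
  B1:  IN={a, b, e, f}  OUT={a, b, c, e, f}
  B2:  IN={a, b, c, e, f}  OUT={b, c, f}
  B3:  IN={b, c, f}  OUT={c, f}
  B4:  IN={c}  OUT={b, c, f}
  B5:  IN={b, c, f}  OUT={f}
  B6:  IN={f}  OUT={c, f}
  B7:  IN={c, f}  OUT={c, f}
  B8:  IN={c, f}  OUT={c, f}
  B9:  IN={c, f}  OUT={}

Merge at B0: OUT[B0] = IN[B1] ⊔ IN[B4] = {a, b, c, e, f}
Applying B0's transfer function to that OUT value gives IN[B0] (row B0 above).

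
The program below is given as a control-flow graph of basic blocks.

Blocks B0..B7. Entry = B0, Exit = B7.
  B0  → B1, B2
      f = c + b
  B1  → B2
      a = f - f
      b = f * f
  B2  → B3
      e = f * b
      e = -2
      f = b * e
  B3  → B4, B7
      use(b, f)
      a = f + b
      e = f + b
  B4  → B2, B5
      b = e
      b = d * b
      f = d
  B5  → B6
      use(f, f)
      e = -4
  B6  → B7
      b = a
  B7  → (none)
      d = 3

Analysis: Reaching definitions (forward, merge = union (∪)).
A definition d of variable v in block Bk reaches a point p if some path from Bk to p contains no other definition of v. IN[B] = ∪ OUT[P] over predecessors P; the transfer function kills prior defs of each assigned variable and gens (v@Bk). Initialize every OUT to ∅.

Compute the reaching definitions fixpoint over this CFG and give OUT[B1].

Answer: {a@B1, b@B1, f@B0}

Trace:
Fixpoint table:
  B0:   IN={}   OUT={f@B0}
  B1:   IN={f@B0}   OUT={a@B1, b@B1, f@B0}
  B2:   IN={a@B1, a@B3, b@B1, b@B4, e@B3, f@B0, f@B4}   OUT={a@B1, a@B3, b@B1, b@B4, e@B2, f@B2}
  B3:   IN={a@B1, a@B3, b@B1, b@B4, e@B2, f@B2}   OUT={a@B3, b@B1, b@B4, e@B3, f@B2}
  B4:   IN={a@B3, b@B1, b@B4, e@B3, f@B2}   OUT={a@B3, b@B4, e@B3, f@B4}
  B5:   IN={a@B3, b@B4, e@B3, f@B4}   OUT={a@B3, b@B4, e@B5, f@B4}
  B6:   IN={a@B3, b@B4, e@B5, f@B4}   OUT={a@B3, b@B6, e@B5, f@B4}
  B7:   IN={a@B3, b@B1, b@B4, b@B6, e@B3, e@B5, f@B2, f@B4}   OUT={a@B3, b@B1, b@B4, b@B6, d@B7, e@B3, e@B5, f@B2, f@B4}

Merge at B1: IN[B1] = OUT[B0] = {f@B0}
Applying B1's transfer function to that IN value gives OUT[B1] (row B1 above).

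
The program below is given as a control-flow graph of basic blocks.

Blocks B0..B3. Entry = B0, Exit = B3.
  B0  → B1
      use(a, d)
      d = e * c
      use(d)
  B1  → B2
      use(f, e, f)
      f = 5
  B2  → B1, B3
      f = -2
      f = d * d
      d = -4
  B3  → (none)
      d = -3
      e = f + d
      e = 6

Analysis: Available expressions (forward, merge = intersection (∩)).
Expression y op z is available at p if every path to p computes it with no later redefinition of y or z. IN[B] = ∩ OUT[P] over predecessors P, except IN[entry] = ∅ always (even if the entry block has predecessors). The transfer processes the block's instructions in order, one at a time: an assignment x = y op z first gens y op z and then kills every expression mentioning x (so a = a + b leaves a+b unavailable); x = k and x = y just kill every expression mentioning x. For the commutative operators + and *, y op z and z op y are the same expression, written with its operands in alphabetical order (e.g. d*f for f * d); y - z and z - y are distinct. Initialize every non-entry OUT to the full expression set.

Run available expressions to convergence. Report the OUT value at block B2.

Answer: {c*e}

Trace:
Fixpoint table:
  B0:  IN={}  OUT={c*e}
  B1:  IN={c*e}  OUT={c*e}
  B2:  IN={c*e}  OUT={c*e}
  B3:  IN={c*e}  OUT={d+f}

Merge at B2: IN[B2] = OUT[B1] = {c*e}
Applying B2's transfer function to that IN value gives OUT[B2] (row B2 above).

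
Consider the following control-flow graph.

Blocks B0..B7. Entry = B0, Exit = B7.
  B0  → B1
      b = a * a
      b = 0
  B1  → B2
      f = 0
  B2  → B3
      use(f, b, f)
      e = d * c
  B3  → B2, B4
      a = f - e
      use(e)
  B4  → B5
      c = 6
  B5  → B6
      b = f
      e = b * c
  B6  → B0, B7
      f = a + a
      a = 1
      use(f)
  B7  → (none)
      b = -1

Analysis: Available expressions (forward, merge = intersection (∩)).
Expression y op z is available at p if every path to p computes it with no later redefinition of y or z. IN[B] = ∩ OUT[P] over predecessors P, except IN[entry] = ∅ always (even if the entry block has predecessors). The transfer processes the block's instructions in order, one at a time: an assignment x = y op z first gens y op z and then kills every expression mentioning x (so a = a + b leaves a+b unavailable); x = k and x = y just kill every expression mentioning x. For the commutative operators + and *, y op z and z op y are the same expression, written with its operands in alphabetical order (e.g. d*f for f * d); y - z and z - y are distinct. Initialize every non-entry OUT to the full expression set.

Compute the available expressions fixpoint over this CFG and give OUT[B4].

Answer: {f-e}

Working:
Per-block solution:
  B0: | IN={} | OUT={a*a}
  B1: | IN={a*a} | OUT={a*a}
  B2: | IN={} | OUT={c*d}
  B3: | IN={c*d} | OUT={c*d, f-e}
  B4: | IN={c*d, f-e} | OUT={f-e}
  B5: | IN={f-e} | OUT={b*c}
  B6: | IN={b*c} | OUT={b*c}
  B7: | IN={b*c} | OUT={}

Merge at B4: IN[B4] = OUT[B3] = {c*d, f-e}
Applying B4's transfer function to that IN value gives OUT[B4] (row B4 above).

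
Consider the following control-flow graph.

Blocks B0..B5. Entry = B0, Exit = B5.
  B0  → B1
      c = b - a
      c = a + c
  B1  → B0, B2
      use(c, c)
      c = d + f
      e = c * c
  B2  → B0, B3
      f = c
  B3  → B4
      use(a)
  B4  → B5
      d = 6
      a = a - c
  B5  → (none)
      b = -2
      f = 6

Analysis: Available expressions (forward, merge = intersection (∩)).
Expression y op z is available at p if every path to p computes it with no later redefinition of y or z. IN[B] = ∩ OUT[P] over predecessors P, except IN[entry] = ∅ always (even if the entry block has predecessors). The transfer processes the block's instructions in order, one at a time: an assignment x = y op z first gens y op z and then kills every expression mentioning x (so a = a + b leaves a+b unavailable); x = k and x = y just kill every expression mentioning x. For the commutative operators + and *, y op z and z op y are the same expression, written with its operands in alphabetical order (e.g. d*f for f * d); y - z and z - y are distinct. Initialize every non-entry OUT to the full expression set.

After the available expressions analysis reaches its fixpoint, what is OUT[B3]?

Answer: {b-a, c*c}

Trace:
Per-block solution:
  B0:  IN={}  OUT={b-a}
  B1:  IN={b-a}  OUT={b-a, c*c, d+f}
  B2:  IN={b-a, c*c, d+f}  OUT={b-a, c*c}
  B3:  IN={b-a, c*c}  OUT={b-a, c*c}
  B4:  IN={b-a, c*c}  OUT={c*c}
  B5:  IN={c*c}  OUT={c*c}

Merge at B3: IN[B3] = OUT[B2] = {b-a, c*c}
Applying B3's transfer function to that IN value gives OUT[B3] (row B3 above).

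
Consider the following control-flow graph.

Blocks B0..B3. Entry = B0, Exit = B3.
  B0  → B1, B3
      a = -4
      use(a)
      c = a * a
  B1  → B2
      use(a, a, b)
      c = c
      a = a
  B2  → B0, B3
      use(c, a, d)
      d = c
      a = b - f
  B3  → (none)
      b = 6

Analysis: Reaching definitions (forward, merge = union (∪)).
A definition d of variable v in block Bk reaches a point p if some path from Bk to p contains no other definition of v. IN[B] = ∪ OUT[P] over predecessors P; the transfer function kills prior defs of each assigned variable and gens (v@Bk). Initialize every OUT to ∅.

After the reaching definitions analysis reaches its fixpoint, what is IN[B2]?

Answer: {a@B1, c@B1, d@B2}

Working:
Per-block solution:
  B0: | IN={a@B2, c@B1, d@B2} | OUT={a@B0, c@B0, d@B2}
  B1: | IN={a@B0, c@B0, d@B2} | OUT={a@B1, c@B1, d@B2}
  B2: | IN={a@B1, c@B1, d@B2} | OUT={a@B2, c@B1, d@B2}
  B3: | IN={a@B0, a@B2, c@B0, c@B1, d@B2} | OUT={a@B0, a@B2, b@B3, c@B0, c@B1, d@B2}

Merge at B2: IN[B2] = OUT[B1] = {a@B1, c@B1, d@B2}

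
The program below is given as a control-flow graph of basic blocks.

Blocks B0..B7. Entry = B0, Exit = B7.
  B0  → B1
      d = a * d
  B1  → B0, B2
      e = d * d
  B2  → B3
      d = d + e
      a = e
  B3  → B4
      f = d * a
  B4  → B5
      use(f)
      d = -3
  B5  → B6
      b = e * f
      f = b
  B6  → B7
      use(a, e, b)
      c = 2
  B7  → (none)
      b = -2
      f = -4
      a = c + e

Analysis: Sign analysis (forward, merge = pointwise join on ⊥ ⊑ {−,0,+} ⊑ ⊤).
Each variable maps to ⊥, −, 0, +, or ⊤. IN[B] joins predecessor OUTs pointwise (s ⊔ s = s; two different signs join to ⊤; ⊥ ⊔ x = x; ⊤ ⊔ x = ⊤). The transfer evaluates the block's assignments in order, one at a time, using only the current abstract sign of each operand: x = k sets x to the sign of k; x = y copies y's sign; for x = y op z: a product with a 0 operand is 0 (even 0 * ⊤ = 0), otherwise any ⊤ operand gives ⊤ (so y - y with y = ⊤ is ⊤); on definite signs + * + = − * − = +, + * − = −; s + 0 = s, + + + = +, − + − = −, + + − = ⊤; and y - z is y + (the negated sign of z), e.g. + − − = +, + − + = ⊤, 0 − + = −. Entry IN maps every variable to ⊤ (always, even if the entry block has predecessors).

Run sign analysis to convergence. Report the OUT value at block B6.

Fixpoint table:
  B0: | IN=(all ⊤) | OUT=(all ⊤)
  B1: | IN=(all ⊤) | OUT=(all ⊤)
  B2: | IN=(all ⊤) | OUT=(all ⊤)
  B3: | IN=(all ⊤) | OUT=(all ⊤)
  B4: | IN=(all ⊤) | OUT={d:-; rest ⊤}
  B5: | IN={d:-; rest ⊤} | OUT={d:-; rest ⊤}
  B6: | IN={d:-; rest ⊤} | OUT={c:+, d:-; rest ⊤}
  B7: | IN={c:+, d:-; rest ⊤} | OUT={b:-, c:+, d:-, f:-; rest ⊤}

Merge at B6: IN[B6] = OUT[B5] = {a: ⊤, b: ⊤, c: ⊤, d: -, e: ⊤, f: ⊤}
Applying B6's transfer function to that IN value gives OUT[B6] (row B6 above).

Answer: {a: ⊤, b: ⊤, c: +, d: -, e: ⊤, f: ⊤}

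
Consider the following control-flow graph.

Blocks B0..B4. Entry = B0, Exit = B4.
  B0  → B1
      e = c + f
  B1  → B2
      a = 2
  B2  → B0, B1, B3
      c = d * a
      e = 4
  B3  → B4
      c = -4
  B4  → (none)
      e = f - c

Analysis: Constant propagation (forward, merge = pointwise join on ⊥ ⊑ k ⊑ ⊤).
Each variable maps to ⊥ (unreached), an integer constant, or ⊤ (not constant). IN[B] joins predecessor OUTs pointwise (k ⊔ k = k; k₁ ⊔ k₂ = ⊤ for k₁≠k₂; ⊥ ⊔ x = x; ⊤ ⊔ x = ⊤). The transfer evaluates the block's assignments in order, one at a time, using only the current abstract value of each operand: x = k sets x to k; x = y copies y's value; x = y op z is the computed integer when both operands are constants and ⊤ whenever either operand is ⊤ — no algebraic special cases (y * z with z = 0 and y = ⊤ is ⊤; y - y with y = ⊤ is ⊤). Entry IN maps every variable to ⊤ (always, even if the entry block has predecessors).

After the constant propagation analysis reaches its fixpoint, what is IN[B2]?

Per-block solution:
  B0:   IN=(all ⊤)   OUT=(all ⊤)
  B1:   IN=(all ⊤)   OUT={a:2; rest ⊤}
  B2:   IN={a:2; rest ⊤}   OUT={a:2, e:4; rest ⊤}
  B3:   IN={a:2, e:4; rest ⊤}   OUT={a:2, c:-4, e:4; rest ⊤}
  B4:   IN={a:2, c:-4, e:4; rest ⊤}   OUT={a:2, c:-4; rest ⊤}

Merge at B2: IN[B2] = OUT[B1] = {a: 2, b: ⊤, c: ⊤, d: ⊤, e: ⊤, f: ⊤}

Answer: {a: 2, b: ⊤, c: ⊤, d: ⊤, e: ⊤, f: ⊤}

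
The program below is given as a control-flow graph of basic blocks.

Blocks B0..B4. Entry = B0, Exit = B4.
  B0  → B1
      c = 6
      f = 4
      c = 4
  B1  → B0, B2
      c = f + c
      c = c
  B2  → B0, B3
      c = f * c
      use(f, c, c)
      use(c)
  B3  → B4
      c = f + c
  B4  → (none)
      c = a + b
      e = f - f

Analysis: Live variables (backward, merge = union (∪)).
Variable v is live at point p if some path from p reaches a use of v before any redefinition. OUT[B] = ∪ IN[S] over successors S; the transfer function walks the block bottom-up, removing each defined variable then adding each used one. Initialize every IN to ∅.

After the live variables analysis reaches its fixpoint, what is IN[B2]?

Per-block solution:
  B0:  IN={a, b}  OUT={a, b, c, f}
  B1:  IN={a, b, c, f}  OUT={a, b, c, f}
  B2:  IN={a, b, c, f}  OUT={a, b, c, f}
  B3:  IN={a, b, c, f}  OUT={a, b, f}
  B4:  IN={a, b, f}  OUT={}

Merge at B2: OUT[B2] = IN[B0] ⊔ IN[B3] = {a, b, c, f}
Applying B2's transfer function to that OUT value gives IN[B2] (row B2 above).

Answer: {a, b, c, f}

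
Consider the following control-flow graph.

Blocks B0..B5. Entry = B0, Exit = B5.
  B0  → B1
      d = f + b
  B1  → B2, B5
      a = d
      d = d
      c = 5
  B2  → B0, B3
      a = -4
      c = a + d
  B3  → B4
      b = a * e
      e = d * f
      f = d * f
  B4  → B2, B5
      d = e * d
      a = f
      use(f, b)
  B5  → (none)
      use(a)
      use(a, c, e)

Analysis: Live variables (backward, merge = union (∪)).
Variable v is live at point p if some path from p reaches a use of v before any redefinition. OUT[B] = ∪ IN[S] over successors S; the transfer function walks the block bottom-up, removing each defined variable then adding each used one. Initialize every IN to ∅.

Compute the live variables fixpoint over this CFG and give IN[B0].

Answer: {b, e, f}

Trace:
Fixpoint table:
  B0:   IN={b, e, f}   OUT={b, d, e, f}
  B1:   IN={b, d, e, f}   OUT={a, b, c, d, e, f}
  B2:   IN={b, d, e, f}   OUT={a, b, c, d, e, f}
  B3:   IN={a, c, d, e, f}   OUT={b, c, d, e, f}
  B4:   IN={b, c, d, e, f}   OUT={a, b, c, d, e, f}
  B5:   IN={a, c, e}   OUT={}

Merge at B0: OUT[B0] = IN[B1] = {b, d, e, f}
Applying B0's transfer function to that OUT value gives IN[B0] (row B0 above).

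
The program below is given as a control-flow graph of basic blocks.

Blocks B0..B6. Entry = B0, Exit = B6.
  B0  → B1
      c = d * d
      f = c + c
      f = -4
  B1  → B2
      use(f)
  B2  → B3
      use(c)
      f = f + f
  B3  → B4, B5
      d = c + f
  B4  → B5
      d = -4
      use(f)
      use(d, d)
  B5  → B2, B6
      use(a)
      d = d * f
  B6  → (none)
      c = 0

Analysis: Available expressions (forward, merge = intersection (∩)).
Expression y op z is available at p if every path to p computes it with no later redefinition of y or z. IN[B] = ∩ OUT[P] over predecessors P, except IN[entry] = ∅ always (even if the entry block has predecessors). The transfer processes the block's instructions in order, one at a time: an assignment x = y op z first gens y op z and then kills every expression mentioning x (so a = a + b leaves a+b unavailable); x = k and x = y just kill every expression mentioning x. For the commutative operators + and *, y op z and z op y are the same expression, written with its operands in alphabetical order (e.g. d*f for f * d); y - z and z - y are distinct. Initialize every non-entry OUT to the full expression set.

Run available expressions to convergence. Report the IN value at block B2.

Per-block solution:
  B0: | IN={} | OUT={c+c, d*d}
  B1: | IN={c+c, d*d} | OUT={c+c, d*d}
  B2: | IN={c+c} | OUT={c+c}
  B3: | IN={c+c} | OUT={c+c, c+f}
  B4: | IN={c+c, c+f} | OUT={c+c, c+f}
  B5: | IN={c+c, c+f} | OUT={c+c, c+f}
  B6: | IN={c+c, c+f} | OUT={}

Merge at B2: IN[B2] = OUT[B1] ∩ OUT[B5] = {c+c}

Answer: {c+c}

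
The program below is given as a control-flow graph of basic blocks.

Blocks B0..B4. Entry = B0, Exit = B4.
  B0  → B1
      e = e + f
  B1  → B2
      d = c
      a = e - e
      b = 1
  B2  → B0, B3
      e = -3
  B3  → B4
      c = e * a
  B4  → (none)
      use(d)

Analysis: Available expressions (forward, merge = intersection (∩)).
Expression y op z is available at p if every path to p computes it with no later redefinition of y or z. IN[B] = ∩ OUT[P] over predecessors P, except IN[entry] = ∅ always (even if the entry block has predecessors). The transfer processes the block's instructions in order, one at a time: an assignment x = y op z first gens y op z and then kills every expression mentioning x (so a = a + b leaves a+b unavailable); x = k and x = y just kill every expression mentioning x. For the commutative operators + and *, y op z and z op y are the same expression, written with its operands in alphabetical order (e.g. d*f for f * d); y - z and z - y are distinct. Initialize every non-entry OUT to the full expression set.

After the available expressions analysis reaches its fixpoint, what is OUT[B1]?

Converged values:
  B0: | IN={} | OUT={}
  B1: | IN={} | OUT={e-e}
  B2: | IN={e-e} | OUT={}
  B3: | IN={} | OUT={a*e}
  B4: | IN={a*e} | OUT={a*e}

Merge at B1: IN[B1] = OUT[B0] = {}
Applying B1's transfer function to that IN value gives OUT[B1] (row B1 above).

Answer: {e-e}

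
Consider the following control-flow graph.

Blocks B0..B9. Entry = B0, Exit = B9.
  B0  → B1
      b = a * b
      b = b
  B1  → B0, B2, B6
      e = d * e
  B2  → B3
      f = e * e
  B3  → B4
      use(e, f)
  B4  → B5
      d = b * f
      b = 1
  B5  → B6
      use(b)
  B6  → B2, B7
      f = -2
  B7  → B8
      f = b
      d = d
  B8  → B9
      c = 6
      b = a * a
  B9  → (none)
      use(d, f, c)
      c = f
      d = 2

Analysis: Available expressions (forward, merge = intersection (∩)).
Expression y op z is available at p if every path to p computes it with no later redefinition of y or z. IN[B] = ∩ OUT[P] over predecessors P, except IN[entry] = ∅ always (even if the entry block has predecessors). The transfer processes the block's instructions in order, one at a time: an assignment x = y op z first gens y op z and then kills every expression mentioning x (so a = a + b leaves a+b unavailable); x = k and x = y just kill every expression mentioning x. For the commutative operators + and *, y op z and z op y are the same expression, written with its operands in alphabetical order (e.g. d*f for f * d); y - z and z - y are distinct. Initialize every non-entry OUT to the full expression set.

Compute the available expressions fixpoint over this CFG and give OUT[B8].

Converged values:
  B0:   IN={}   OUT={}
  B1:   IN={}   OUT={}
  B2:   IN={}   OUT={e*e}
  B3:   IN={e*e}   OUT={e*e}
  B4:   IN={e*e}   OUT={e*e}
  B5:   IN={e*e}   OUT={e*e}
  B6:   IN={}   OUT={}
  B7:   IN={}   OUT={}
  B8:   IN={}   OUT={a*a}
  B9:   IN={a*a}   OUT={a*a}

Merge at B8: IN[B8] = OUT[B7] = {}
Applying B8's transfer function to that IN value gives OUT[B8] (row B8 above).

Answer: {a*a}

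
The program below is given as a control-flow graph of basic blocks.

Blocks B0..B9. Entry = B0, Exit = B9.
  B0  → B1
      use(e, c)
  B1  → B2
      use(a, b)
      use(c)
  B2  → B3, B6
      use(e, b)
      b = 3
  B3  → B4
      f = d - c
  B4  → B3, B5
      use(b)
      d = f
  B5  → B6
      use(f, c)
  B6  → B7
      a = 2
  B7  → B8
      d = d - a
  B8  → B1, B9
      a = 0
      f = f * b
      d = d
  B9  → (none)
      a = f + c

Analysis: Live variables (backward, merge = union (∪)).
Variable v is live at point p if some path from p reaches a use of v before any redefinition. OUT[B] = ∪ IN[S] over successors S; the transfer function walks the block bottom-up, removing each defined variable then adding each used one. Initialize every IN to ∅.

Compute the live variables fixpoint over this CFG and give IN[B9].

Answer: {c, f}

Derivation:
Converged values:
  B0:  IN={a, b, c, d, e, f}  OUT={a, b, c, d, e, f}
  B1:  IN={a, b, c, d, e, f}  OUT={b, c, d, e, f}
  B2:  IN={b, c, d, e, f}  OUT={b, c, d, e, f}
  B3:  IN={b, c, d, e}  OUT={b, c, e, f}
  B4:  IN={b, c, e, f}  OUT={b, c, d, e, f}
  B5:  IN={b, c, d, e, f}  OUT={b, c, d, e, f}
  B6:  IN={b, c, d, e, f}  OUT={a, b, c, d, e, f}
  B7:  IN={a, b, c, d, e, f}  OUT={b, c, d, e, f}
  B8:  IN={b, c, d, e, f}  OUT={a, b, c, d, e, f}
  B9:  IN={c, f}  OUT={}

B9 is the boundary node: OUT[B9] = {}
Applying B9's transfer function to that OUT value gives IN[B9] (row B9 above).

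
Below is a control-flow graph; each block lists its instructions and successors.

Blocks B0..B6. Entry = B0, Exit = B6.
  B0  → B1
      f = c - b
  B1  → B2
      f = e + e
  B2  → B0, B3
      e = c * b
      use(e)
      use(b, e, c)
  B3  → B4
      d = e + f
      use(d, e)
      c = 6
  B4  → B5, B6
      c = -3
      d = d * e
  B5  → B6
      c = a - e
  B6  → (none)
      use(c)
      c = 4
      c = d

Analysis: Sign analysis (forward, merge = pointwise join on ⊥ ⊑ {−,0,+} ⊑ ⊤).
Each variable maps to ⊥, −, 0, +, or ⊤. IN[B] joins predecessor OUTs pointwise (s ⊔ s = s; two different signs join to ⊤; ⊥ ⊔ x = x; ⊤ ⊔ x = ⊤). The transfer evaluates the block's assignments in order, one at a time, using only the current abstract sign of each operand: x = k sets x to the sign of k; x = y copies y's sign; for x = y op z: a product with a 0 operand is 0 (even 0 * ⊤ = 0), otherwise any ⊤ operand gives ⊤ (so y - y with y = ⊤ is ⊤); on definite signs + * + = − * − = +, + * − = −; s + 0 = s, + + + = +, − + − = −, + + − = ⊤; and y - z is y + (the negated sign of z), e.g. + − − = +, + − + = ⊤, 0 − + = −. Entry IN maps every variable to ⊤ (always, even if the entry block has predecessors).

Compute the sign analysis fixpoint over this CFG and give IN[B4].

Answer: {a: ⊤, b: ⊤, c: +, d: ⊤, e: ⊤, f: ⊤}

Trace:
Converged values:
  B0:   IN=(all ⊤)   OUT=(all ⊤)
  B1:   IN=(all ⊤)   OUT=(all ⊤)
  B2:   IN=(all ⊤)   OUT=(all ⊤)
  B3:   IN=(all ⊤)   OUT={c:+; rest ⊤}
  B4:   IN={c:+; rest ⊤}   OUT={c:-; rest ⊤}
  B5:   IN={c:-; rest ⊤}   OUT=(all ⊤)
  B6:   IN=(all ⊤)   OUT=(all ⊤)

Merge at B4: IN[B4] = OUT[B3] = {a: ⊤, b: ⊤, c: +, d: ⊤, e: ⊤, f: ⊤}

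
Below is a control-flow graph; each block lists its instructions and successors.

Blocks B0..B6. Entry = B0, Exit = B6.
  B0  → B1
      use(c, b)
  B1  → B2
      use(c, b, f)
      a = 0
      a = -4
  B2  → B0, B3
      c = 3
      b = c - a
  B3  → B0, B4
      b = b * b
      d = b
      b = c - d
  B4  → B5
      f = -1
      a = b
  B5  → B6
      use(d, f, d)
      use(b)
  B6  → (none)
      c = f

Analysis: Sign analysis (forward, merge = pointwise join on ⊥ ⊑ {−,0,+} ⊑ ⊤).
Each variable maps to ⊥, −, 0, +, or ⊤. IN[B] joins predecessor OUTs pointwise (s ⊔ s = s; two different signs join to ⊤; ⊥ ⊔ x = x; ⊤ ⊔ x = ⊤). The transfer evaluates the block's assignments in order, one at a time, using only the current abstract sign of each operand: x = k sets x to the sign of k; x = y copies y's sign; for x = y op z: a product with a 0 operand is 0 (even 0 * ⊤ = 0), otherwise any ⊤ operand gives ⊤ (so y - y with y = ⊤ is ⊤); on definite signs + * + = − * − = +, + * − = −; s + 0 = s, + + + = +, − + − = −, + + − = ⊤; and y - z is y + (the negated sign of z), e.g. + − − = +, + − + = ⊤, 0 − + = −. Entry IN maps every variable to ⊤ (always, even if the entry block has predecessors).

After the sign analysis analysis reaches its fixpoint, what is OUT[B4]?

Answer: {a: ⊤, b: ⊤, c: +, d: +, e: ⊤, f: -}

Working:
Per-block solution:
  B0: | IN=(all ⊤) | OUT=(all ⊤)
  B1: | IN=(all ⊤) | OUT={a:-; rest ⊤}
  B2: | IN={a:-; rest ⊤} | OUT={a:-, b:+, c:+; rest ⊤}
  B3: | IN={a:-, b:+, c:+; rest ⊤} | OUT={a:-, c:+, d:+; rest ⊤}
  B4: | IN={a:-, c:+, d:+; rest ⊤} | OUT={c:+, d:+, f:-; rest ⊤}
  B5: | IN={c:+, d:+, f:-; rest ⊤} | OUT={c:+, d:+, f:-; rest ⊤}
  B6: | IN={c:+, d:+, f:-; rest ⊤} | OUT={c:-, d:+, f:-; rest ⊤}

Merge at B4: IN[B4] = OUT[B3] = {a: -, b: ⊤, c: +, d: +, e: ⊤, f: ⊤}
Applying B4's transfer function to that IN value gives OUT[B4] (row B4 above).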